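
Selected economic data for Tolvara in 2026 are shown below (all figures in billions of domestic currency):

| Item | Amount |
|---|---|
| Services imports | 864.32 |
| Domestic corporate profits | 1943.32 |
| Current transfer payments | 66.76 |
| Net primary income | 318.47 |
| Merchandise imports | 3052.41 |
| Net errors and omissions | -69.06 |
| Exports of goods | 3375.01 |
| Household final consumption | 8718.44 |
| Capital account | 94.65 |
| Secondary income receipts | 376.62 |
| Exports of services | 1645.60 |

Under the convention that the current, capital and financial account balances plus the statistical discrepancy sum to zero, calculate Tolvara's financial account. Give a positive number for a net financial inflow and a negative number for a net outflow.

-1757.80

Goods balance = 3375.01 - 3052.41 = 322.60
Services balance = 1645.60 - 864.32 = 781.28
Trade balance (goods + services) = 322.60 + 781.28 = 1103.88
Net primary income = 318.47
Net secondary income = 376.62 - 66.76 = 309.86
Current account = 1103.88 + 318.47 + 309.86 = 1732.21
Financial account = -(1732.21 + 94.65 + (-69.06)) = -1757.80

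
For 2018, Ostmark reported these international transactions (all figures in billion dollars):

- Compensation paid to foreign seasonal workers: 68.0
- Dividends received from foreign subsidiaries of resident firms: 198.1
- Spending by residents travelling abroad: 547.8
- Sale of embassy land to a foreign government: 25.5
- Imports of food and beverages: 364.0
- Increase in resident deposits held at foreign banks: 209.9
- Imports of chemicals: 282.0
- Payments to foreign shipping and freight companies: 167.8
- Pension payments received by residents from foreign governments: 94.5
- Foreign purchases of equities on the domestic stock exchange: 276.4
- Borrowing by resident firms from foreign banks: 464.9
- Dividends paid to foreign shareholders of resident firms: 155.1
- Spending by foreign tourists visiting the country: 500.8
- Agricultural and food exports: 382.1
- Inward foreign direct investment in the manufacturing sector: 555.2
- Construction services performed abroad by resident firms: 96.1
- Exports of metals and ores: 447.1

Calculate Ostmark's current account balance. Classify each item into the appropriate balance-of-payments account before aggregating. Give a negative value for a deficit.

Goods: 382.1 - 282.0 - 364.0 + 447.1 = 183.2
Services: 500.8 - 167.8 - 547.8 + 96.1 = -118.7
Primary income: -155.1 + 198.1 - 68.0 = -25.0
Secondary income: 94.5
Current account = 183.2 + (-118.7) + (-25.0) + 94.5 = 134.0
(Excluded from the current account — capital account: sale of embassy land to a foreign government 25.5; financial account: increase in resident deposits held at foreign banks 209.9, foreign purchases of equities on the domestic stock exchange 276.4, borrowing by resident firms from foreign banks 464.9, inward foreign direct investment in the manufacturing sector 555.2.)

134.0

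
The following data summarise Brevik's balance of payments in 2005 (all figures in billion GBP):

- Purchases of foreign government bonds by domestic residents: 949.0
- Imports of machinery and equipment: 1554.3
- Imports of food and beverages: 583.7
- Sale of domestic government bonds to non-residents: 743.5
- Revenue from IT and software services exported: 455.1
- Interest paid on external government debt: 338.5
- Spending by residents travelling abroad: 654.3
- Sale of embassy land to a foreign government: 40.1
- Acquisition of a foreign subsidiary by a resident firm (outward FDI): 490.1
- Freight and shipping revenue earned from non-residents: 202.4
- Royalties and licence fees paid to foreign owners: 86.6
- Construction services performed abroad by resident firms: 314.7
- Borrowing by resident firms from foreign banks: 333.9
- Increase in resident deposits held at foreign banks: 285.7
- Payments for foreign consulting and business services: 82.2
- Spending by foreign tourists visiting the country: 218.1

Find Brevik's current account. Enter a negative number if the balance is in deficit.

Goods: -583.7 - 1554.3 = -2138.0
Services: -86.6 - 82.2 + 202.4 + 455.1 + 218.1 + 314.7 - 654.3 = 367.2
Primary income: -338.5
Current account = (-2138.0) + 367.2 + (-338.5) = -2109.3
(Excluded from the current account — financial account: purchases of foreign government bonds by domestic residents 949.0, sale of domestic government bonds to non-residents 743.5, acquisition of a foreign subsidiary by a resident firm (outward FDI) 490.1, borrowing by resident firms from foreign banks 333.9, increase in resident deposits held at foreign banks 285.7; capital account: sale of embassy land to a foreign government 40.1.)

-2109.3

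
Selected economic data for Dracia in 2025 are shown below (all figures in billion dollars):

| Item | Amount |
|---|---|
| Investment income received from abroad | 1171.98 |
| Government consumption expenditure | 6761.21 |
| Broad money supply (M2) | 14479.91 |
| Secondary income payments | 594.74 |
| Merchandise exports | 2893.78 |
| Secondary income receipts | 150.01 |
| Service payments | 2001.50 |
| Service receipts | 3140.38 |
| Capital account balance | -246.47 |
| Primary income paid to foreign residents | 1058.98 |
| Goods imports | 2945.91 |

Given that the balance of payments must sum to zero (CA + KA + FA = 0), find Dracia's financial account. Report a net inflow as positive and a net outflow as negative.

Goods balance = 2893.78 - 2945.91 = -52.13
Services balance = 3140.38 - 2001.50 = 1138.88
Trade balance (goods + services) = -52.13 + 1138.88 = 1086.75
Net primary income = 1171.98 - 1058.98 = 113.00
Net secondary income = 150.01 - 594.74 = -444.73
Current account = 1086.75 + 113.00 + (-444.73) = 755.02
Financial account = -(755.02 + (-246.47)) = -508.55

-508.55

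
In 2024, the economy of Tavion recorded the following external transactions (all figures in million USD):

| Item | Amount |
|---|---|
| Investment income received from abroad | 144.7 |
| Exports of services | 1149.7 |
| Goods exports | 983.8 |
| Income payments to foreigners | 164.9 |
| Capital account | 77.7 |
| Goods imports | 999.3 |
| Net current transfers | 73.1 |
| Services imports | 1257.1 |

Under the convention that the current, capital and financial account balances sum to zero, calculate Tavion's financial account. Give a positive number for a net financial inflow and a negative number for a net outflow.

Goods balance = 983.8 - 999.3 = -15.5
Services balance = 1149.7 - 1257.1 = -107.4
Trade balance (goods + services) = -15.5 + (-107.4) = -122.9
Net primary income = 144.7 - 164.9 = -20.2
Net secondary income = 73.1
Current account = -122.9 + (-20.2) + 73.1 = -70.0
Financial account = -(-70.0 + 77.7) = -7.7

-7.7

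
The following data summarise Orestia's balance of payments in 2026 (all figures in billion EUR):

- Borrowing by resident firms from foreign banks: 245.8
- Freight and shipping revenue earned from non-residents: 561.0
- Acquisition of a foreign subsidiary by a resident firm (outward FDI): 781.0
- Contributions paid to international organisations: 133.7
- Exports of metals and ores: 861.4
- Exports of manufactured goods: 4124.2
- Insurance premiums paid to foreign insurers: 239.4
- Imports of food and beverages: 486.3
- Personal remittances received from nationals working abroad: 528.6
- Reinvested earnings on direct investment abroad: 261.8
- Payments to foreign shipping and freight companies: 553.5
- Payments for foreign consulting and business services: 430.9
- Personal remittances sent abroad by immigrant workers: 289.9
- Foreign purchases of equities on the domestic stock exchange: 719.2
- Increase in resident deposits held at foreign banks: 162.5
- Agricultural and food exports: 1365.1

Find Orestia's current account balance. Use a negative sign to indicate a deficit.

5568.4

Goods: -486.3 + 4124.2 + 1365.1 + 861.4 = 5864.4
Services: -239.4 + 561.0 - 553.5 - 430.9 = -662.8
Primary income: 261.8
Secondary income: -133.7 - 289.9 + 528.6 = 105.0
Current account = 5864.4 + (-662.8) + 261.8 + 105.0 = 5568.4
(Excluded from the current account — financial account: borrowing by resident firms from foreign banks 245.8, acquisition of a foreign subsidiary by a resident firm (outward FDI) 781.0, foreign purchases of equities on the domestic stock exchange 719.2, increase in resident deposits held at foreign banks 162.5.)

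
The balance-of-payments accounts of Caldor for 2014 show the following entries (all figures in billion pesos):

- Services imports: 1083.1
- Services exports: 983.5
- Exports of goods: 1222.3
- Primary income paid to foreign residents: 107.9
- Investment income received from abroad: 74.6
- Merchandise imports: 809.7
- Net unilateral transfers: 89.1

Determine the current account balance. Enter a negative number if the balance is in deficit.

Goods balance = 1222.3 - 809.7 = 412.6
Services balance = 983.5 - 1083.1 = -99.6
Trade balance (goods + services) = 412.6 + (-99.6) = 313.0
Net primary income = 74.6 - 107.9 = -33.3
Net secondary income = 89.1
Current account = 313.0 + (-33.3) + 89.1 = 368.8

368.8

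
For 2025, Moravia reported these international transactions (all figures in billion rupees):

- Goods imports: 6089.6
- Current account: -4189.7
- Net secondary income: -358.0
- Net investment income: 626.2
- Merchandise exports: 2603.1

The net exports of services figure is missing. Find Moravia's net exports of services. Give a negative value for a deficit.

-971.4

Current account = goods balance + services balance + net primary income + net secondary income
Sum of the known components = -3218.3
Net exports of services = CA - (known components) = -4189.7 - (-3218.3) = -971.4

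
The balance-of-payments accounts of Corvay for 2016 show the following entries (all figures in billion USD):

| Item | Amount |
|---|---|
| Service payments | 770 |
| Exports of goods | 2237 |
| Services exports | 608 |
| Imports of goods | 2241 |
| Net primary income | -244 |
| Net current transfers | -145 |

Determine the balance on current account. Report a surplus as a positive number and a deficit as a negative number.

Goods balance = 2237 - 2241 = -4
Services balance = 608 - 770 = -162
Trade balance (goods + services) = -4 + (-162) = -166
Net primary income = -244
Net secondary income = -145
Current account = -166 + (-244) + (-145) = -555

-555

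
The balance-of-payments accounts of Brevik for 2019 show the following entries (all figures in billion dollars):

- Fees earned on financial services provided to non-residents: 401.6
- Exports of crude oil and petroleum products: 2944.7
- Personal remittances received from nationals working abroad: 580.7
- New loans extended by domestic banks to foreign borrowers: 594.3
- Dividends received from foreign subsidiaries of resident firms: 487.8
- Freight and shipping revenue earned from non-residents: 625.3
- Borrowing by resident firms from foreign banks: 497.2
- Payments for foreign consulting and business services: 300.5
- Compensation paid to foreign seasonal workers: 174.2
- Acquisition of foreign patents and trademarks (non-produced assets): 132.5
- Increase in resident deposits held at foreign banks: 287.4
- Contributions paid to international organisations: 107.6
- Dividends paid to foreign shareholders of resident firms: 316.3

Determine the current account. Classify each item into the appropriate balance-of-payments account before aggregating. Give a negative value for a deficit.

4141.5

Goods: 2944.7
Services: -300.5 + 401.6 + 625.3 = 726.4
Primary income: -316.3 - 174.2 + 487.8 = -2.7
Secondary income: 580.7 - 107.6 = 473.1
Current account = 2944.7 + 726.4 + (-2.7) + 473.1 = 4141.5
(Excluded from the current account — financial account: new loans extended by domestic banks to foreign borrowers 594.3, borrowing by resident firms from foreign banks 497.2, increase in resident deposits held at foreign banks 287.4; capital account: acquisition of foreign patents and trademarks (non-produced assets) 132.5.)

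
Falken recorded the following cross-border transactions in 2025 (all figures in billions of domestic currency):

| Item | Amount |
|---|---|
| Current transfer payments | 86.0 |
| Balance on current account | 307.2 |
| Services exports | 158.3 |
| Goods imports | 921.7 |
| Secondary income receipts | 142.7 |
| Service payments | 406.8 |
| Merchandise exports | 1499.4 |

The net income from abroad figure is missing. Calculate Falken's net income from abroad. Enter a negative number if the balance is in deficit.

-78.7

Current account = goods balance + services balance + net primary income + net secondary income
Sum of the known components = 385.9
Net income from abroad = CA - (known components) = 307.2 - 385.9 = -78.7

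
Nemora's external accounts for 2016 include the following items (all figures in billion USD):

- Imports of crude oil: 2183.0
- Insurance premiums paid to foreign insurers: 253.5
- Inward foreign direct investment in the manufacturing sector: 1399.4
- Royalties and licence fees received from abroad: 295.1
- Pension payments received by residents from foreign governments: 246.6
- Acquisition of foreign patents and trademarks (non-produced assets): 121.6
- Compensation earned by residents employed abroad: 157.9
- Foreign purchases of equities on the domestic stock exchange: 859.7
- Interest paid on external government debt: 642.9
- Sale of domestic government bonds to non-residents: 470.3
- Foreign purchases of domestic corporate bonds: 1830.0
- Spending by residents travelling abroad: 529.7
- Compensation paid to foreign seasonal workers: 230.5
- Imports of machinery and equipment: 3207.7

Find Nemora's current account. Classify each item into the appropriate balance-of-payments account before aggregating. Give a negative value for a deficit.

Goods: -3207.7 - 2183.0 = -5390.7
Services: -529.7 - 253.5 + 295.1 = -488.1
Primary income: -642.9 - 230.5 + 157.9 = -715.5
Secondary income: 246.6
Current account = (-5390.7) + (-488.1) + (-715.5) + 246.6 = -6347.7
(Excluded from the current account — financial account: inward foreign direct investment in the manufacturing sector 1399.4, foreign purchases of equities on the domestic stock exchange 859.7, sale of domestic government bonds to non-residents 470.3, foreign purchases of domestic corporate bonds 1830.0; capital account: acquisition of foreign patents and trademarks (non-produced assets) 121.6.)

-6347.7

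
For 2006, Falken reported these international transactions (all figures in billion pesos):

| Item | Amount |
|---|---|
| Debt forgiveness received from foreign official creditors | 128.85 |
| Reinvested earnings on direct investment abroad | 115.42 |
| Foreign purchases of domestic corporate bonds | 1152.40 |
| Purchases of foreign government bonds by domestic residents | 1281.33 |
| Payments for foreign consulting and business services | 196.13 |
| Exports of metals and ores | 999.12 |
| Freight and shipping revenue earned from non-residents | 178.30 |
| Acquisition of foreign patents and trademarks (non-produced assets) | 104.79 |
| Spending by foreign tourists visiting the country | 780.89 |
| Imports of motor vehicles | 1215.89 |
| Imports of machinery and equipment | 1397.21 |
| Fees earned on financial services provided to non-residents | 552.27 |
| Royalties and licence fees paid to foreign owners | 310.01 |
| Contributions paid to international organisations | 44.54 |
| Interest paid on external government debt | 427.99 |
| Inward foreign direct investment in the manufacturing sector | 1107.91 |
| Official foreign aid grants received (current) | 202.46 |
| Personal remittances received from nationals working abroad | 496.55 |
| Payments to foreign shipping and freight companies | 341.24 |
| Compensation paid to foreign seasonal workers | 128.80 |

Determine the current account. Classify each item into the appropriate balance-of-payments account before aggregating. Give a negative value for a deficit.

Goods: -1397.21 - 1215.89 + 999.12 = -1613.98
Services: 178.30 + 552.27 - 196.13 - 341.24 + 780.89 - 310.01 = 664.08
Primary income: -427.99 + 115.42 - 128.80 = -441.37
Secondary income: 496.55 - 44.54 + 202.46 = 654.47
Current account = (-1613.98) + 664.08 + (-441.37) + 654.47 = -736.80
(Excluded from the current account — capital account: debt forgiveness received from foreign official creditors 128.85, acquisition of foreign patents and trademarks (non-produced assets) 104.79; financial account: foreign purchases of domestic corporate bonds 1152.40, purchases of foreign government bonds by domestic residents 1281.33, inward foreign direct investment in the manufacturing sector 1107.91.)

-736.80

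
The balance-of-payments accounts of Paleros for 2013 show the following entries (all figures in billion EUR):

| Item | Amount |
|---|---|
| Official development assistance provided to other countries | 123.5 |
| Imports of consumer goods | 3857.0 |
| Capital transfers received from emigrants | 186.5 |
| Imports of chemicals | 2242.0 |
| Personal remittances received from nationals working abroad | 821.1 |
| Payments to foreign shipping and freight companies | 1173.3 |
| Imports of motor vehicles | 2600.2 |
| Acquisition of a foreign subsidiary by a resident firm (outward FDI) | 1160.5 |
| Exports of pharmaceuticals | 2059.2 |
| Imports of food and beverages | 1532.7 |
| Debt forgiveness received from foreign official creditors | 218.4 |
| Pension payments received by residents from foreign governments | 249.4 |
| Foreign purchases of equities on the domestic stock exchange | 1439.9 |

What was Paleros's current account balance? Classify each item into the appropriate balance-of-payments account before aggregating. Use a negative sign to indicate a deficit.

Goods: -2242.0 - 3857.0 - 1532.7 + 2059.2 - 2600.2 = -8172.7
Services: -1173.3
Secondary income: 821.1 - 123.5 + 249.4 = 947.0
Current account = (-8172.7) + (-1173.3) + 947.0 = -8399.0
(Excluded from the current account — capital account: capital transfers received from emigrants 186.5, debt forgiveness received from foreign official creditors 218.4; financial account: acquisition of a foreign subsidiary by a resident firm (outward FDI) 1160.5, foreign purchases of equities on the domestic stock exchange 1439.9.)

-8399.0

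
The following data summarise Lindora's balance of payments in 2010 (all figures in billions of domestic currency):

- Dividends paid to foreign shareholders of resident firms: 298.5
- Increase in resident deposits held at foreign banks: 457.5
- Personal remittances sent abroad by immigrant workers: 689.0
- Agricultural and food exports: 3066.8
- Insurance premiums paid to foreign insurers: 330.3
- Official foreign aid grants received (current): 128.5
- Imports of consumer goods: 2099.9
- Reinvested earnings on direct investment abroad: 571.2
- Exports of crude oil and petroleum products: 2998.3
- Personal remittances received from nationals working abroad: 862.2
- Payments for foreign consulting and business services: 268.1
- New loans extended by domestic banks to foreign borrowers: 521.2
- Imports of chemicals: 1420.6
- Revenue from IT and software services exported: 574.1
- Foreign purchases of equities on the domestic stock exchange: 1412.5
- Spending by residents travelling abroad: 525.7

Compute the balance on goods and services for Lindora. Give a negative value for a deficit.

1994.6

Goods: 2998.3 + 3066.8 - 1420.6 - 2099.9 = 2544.6
Services: -268.1 + 574.1 - 330.3 - 525.7 = -550.0
Trade balance = 2544.6 + (-550.0) = 1994.6
(Excluded from the trade balance — primary income: dividends paid to foreign shareholders of resident firms 298.5, reinvested earnings on direct investment abroad 571.2; financial account: increase in resident deposits held at foreign banks 457.5, new loans extended by domestic banks to foreign borrowers 521.2, foreign purchases of equities on the domestic stock exchange 1412.5; secondary income: personal remittances sent abroad by immigrant workers 689.0, official foreign aid grants received (current) 128.5, personal remittances received from nationals working abroad 862.2.)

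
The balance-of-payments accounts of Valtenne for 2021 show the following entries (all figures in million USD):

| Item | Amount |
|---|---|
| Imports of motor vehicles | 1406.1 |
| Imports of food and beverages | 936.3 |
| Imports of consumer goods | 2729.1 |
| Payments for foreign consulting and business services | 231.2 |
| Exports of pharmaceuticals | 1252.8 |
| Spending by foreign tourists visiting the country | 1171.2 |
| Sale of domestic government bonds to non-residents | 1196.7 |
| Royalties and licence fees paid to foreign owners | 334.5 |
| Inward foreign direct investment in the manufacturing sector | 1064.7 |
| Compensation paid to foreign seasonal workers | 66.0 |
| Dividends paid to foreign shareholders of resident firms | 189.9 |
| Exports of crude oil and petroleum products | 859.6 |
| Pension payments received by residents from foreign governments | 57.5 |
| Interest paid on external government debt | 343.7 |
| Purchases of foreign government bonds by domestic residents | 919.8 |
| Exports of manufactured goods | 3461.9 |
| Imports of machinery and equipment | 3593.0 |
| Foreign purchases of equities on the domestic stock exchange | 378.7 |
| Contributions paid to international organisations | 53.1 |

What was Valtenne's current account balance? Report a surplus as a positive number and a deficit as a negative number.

Goods: -1406.1 - 2729.1 + 1252.8 + 859.6 - 3593.0 - 936.3 + 3461.9 = -3090.2
Services: 1171.2 - 334.5 - 231.2 = 605.5
Primary income: -343.7 - 66.0 - 189.9 = -599.6
Secondary income: 57.5 - 53.1 = 4.4
Current account = (-3090.2) + 605.5 + (-599.6) + 4.4 = -3079.9
(Excluded from the current account — financial account: sale of domestic government bonds to non-residents 1196.7, inward foreign direct investment in the manufacturing sector 1064.7, purchases of foreign government bonds by domestic residents 919.8, foreign purchases of equities on the domestic stock exchange 378.7.)

-3079.9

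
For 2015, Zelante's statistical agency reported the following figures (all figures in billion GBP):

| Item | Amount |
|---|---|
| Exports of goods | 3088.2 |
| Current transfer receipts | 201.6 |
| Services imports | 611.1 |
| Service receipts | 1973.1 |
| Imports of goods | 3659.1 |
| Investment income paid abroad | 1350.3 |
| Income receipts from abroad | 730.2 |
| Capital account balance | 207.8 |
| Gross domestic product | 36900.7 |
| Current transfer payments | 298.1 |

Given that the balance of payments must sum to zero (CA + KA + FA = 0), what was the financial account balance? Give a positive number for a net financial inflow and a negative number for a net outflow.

Goods balance = 3088.2 - 3659.1 = -570.9
Services balance = 1973.1 - 611.1 = 1362.0
Trade balance (goods + services) = -570.9 + 1362.0 = 791.1
Net primary income = 730.2 - 1350.3 = -620.1
Net secondary income = 201.6 - 298.1 = -96.5
Current account = 791.1 + (-620.1) + (-96.5) = 74.5
Financial account = -(74.5 + 207.8) = -282.3

-282.3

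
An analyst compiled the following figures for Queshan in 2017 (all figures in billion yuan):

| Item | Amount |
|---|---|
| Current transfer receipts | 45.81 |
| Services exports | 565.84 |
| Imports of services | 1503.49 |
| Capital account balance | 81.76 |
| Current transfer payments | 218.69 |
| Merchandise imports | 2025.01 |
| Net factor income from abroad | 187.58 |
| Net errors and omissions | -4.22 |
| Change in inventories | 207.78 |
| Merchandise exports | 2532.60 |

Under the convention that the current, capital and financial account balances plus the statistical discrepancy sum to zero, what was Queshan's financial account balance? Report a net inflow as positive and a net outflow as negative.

Goods balance = 2532.60 - 2025.01 = 507.59
Services balance = 565.84 - 1503.49 = -937.65
Trade balance (goods + services) = 507.59 + (-937.65) = -430.06
Net primary income = 187.58
Net secondary income = 45.81 - 218.69 = -172.88
Current account = -430.06 + 187.58 + (-172.88) = -415.36
Financial account = -(-415.36 + 81.76 + (-4.22)) = 337.82

337.82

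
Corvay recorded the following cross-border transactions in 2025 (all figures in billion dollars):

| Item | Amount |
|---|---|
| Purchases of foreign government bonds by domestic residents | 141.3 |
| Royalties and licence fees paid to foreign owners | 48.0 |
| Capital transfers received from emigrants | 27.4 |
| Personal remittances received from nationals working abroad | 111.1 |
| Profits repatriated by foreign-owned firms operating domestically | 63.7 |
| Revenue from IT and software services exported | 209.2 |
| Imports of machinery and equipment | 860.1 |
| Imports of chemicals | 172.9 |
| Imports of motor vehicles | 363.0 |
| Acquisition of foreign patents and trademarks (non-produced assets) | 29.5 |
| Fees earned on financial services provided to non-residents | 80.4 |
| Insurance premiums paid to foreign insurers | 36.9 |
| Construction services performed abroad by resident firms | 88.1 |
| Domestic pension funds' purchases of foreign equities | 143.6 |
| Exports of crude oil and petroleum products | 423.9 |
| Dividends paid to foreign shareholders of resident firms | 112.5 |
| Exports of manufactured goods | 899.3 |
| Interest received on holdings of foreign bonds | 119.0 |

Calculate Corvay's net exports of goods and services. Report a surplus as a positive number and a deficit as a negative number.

Goods: -363.0 + 423.9 + 899.3 - 860.1 - 172.9 = -72.8
Services: 80.4 - 48.0 - 36.9 + 88.1 + 209.2 = 292.8
Trade balance = -72.8 + 292.8 = 220.0
(Excluded from the trade balance — financial account: purchases of foreign government bonds by domestic residents 141.3, domestic pension funds' purchases of foreign equities 143.6; capital account: capital transfers received from emigrants 27.4, acquisition of foreign patents and trademarks (non-produced assets) 29.5; secondary income: personal remittances received from nationals working abroad 111.1; primary income: profits repatriated by foreign-owned firms operating domestically 63.7, dividends paid to foreign shareholders of resident firms 112.5, interest received on holdings of foreign bonds 119.0.)

220.0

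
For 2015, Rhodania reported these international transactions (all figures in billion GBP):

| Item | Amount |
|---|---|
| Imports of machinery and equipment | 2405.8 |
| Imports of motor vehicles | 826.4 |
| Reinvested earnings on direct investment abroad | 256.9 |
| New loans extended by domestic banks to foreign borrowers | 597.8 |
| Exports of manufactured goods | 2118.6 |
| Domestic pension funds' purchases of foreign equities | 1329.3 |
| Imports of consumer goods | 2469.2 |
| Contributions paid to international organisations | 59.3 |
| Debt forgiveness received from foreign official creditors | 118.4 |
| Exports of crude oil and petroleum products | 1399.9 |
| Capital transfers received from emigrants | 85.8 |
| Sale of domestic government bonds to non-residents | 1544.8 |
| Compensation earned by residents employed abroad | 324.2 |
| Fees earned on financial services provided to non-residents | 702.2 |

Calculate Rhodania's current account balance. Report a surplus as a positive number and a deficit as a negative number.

Goods: -826.4 - 2405.8 - 2469.2 + 2118.6 + 1399.9 = -2182.9
Services: 702.2
Primary income: 324.2 + 256.9 = 581.1
Secondary income: -59.3
Current account = (-2182.9) + 702.2 + 581.1 + (-59.3) = -958.9
(Excluded from the current account — financial account: new loans extended by domestic banks to foreign borrowers 597.8, domestic pension funds' purchases of foreign equities 1329.3, sale of domestic government bonds to non-residents 1544.8; capital account: debt forgiveness received from foreign official creditors 118.4, capital transfers received from emigrants 85.8.)

-958.9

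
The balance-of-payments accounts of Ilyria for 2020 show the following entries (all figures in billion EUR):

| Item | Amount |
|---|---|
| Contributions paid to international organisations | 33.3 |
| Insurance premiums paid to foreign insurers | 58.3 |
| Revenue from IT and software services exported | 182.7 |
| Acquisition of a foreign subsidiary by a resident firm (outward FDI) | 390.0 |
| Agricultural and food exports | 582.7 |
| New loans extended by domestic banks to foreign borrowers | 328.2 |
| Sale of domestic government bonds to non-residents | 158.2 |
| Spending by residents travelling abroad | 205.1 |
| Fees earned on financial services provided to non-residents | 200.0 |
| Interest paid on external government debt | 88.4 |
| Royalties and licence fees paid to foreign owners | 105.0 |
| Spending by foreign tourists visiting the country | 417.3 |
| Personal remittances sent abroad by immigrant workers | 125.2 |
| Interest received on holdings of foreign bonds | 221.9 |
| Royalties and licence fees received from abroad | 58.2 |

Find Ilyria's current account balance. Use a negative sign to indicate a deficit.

Goods: 582.7
Services: -58.3 + 58.2 - 205.1 + 182.7 - 105.0 + 200.0 + 417.3 = 489.8
Primary income: 221.9 - 88.4 = 133.5
Secondary income: -33.3 - 125.2 = -158.5
Current account = 582.7 + 489.8 + 133.5 + (-158.5) = 1047.5
(Excluded from the current account — financial account: acquisition of a foreign subsidiary by a resident firm (outward FDI) 390.0, new loans extended by domestic banks to foreign borrowers 328.2, sale of domestic government bonds to non-residents 158.2.)

1047.5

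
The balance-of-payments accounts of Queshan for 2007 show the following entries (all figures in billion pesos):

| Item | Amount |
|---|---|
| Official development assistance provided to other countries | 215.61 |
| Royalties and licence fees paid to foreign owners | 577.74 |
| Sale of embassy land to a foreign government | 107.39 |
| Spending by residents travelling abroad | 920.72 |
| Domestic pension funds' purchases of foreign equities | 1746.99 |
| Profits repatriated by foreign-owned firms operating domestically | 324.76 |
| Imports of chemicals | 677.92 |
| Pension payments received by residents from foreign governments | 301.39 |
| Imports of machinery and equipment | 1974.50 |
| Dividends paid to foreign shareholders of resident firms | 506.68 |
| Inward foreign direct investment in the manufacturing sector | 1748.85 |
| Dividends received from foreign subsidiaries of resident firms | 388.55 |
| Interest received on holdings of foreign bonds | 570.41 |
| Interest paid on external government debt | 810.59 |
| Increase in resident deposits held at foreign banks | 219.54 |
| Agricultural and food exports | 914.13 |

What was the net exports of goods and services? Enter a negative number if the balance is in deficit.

-3236.75

Goods: 914.13 - 1974.50 - 677.92 = -1738.29
Services: -920.72 - 577.74 = -1498.46
Trade balance = -1738.29 + (-1498.46) = -3236.75
(Excluded from the trade balance — secondary income: official development assistance provided to other countries 215.61, pension payments received by residents from foreign governments 301.39; capital account: sale of embassy land to a foreign government 107.39; financial account: domestic pension funds' purchases of foreign equities 1746.99, inward foreign direct investment in the manufacturing sector 1748.85, increase in resident deposits held at foreign banks 219.54; primary income: profits repatriated by foreign-owned firms operating domestically 324.76, dividends paid to foreign shareholders of resident firms 506.68, dividends received from foreign subsidiaries of resident firms 388.55, interest received on holdings of foreign bonds 570.41, interest paid on external government debt 810.59.)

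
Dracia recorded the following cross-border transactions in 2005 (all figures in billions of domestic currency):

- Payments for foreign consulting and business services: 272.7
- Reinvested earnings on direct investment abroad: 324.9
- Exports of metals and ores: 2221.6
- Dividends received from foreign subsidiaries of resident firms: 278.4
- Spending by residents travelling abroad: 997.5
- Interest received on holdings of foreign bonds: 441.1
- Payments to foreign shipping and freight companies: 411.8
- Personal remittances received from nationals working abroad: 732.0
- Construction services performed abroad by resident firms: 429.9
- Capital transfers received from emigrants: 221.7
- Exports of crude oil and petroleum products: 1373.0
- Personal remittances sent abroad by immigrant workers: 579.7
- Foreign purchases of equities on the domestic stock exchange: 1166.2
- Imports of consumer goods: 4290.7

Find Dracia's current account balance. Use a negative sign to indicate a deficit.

Goods: 1373.0 + 2221.6 - 4290.7 = -696.1
Services: -272.7 + 429.9 - 997.5 - 411.8 = -1252.1
Primary income: 441.1 + 278.4 + 324.9 = 1044.4
Secondary income: 732.0 - 579.7 = 152.3
Current account = (-696.1) + (-1252.1) + 1044.4 + 152.3 = -751.5
(Excluded from the current account — capital account: capital transfers received from emigrants 221.7; financial account: foreign purchases of equities on the domestic stock exchange 1166.2.)

-751.5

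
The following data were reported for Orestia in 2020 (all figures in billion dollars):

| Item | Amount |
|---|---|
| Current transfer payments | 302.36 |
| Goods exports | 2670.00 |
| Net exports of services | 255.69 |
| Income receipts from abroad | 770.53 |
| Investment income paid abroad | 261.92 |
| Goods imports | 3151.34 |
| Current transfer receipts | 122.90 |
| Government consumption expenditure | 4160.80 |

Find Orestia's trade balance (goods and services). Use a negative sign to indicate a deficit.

-225.65

Goods balance = 2670.00 - 3151.34 = -481.34
Services balance = 255.69
Trade balance (goods + services) = -481.34 + 255.69 = -225.65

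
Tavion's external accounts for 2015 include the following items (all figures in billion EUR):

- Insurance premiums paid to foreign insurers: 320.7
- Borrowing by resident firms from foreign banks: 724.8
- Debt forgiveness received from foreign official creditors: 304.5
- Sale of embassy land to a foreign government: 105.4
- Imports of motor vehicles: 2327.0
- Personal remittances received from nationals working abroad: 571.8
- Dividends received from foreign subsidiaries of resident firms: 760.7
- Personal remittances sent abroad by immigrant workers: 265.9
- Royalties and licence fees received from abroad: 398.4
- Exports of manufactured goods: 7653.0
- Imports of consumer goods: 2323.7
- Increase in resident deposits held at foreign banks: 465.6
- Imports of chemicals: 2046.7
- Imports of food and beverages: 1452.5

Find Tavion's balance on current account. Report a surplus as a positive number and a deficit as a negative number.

647.4

Goods: 7653.0 - 2327.0 - 1452.5 - 2046.7 - 2323.7 = -496.9
Services: -320.7 + 398.4 = 77.7
Primary income: 760.7
Secondary income: 571.8 - 265.9 = 305.9
Current account = (-496.9) + 77.7 + 760.7 + 305.9 = 647.4
(Excluded from the current account — financial account: borrowing by resident firms from foreign banks 724.8, increase in resident deposits held at foreign banks 465.6; capital account: debt forgiveness received from foreign official creditors 304.5, sale of embassy land to a foreign government 105.4.)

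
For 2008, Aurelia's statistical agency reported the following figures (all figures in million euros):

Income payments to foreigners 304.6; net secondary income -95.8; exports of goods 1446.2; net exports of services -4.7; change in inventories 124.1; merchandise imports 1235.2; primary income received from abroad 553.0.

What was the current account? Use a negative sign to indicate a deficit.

Goods balance = 1446.2 - 1235.2 = 211.0
Services balance = -4.7
Trade balance (goods + services) = 211.0 + (-4.7) = 206.3
Net primary income = 553.0 - 304.6 = 248.4
Net secondary income = -95.8
Current account = 206.3 + 248.4 + (-95.8) = 358.9

358.9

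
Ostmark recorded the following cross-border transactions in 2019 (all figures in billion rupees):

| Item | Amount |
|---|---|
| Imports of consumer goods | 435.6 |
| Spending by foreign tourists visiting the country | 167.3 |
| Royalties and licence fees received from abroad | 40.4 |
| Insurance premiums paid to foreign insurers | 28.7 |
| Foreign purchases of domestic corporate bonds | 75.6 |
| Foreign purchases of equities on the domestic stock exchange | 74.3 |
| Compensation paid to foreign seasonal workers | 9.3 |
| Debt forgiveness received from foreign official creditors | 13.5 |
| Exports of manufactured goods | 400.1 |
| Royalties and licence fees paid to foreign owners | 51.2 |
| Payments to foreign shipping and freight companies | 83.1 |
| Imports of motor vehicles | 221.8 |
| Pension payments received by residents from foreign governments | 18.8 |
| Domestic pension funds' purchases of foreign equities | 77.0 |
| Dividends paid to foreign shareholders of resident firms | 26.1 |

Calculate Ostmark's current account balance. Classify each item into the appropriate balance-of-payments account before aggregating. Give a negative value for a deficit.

-229.2

Goods: -221.8 - 435.6 + 400.1 = -257.3
Services: -51.2 - 83.1 - 28.7 + 167.3 + 40.4 = 44.7
Primary income: -26.1 - 9.3 = -35.4
Secondary income: 18.8
Current account = (-257.3) + 44.7 + (-35.4) + 18.8 = -229.2
(Excluded from the current account — financial account: foreign purchases of domestic corporate bonds 75.6, foreign purchases of equities on the domestic stock exchange 74.3, domestic pension funds' purchases of foreign equities 77.0; capital account: debt forgiveness received from foreign official creditors 13.5.)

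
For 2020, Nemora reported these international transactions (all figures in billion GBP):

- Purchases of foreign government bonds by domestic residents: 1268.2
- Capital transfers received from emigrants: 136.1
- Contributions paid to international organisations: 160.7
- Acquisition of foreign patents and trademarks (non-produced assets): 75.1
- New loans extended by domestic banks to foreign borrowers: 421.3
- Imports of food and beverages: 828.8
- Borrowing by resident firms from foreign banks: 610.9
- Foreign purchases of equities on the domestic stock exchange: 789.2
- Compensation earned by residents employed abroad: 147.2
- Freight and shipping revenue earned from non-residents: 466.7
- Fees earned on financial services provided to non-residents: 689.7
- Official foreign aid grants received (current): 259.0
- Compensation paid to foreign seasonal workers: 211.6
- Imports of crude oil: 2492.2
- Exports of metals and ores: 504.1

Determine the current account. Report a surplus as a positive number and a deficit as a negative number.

-1626.6

Goods: -2492.2 + 504.1 - 828.8 = -2816.9
Services: 466.7 + 689.7 = 1156.4
Primary income: 147.2 - 211.6 = -64.4
Secondary income: 259.0 - 160.7 = 98.3
Current account = (-2816.9) + 1156.4 + (-64.4) + 98.3 = -1626.6
(Excluded from the current account — financial account: purchases of foreign government bonds by domestic residents 1268.2, new loans extended by domestic banks to foreign borrowers 421.3, borrowing by resident firms from foreign banks 610.9, foreign purchases of equities on the domestic stock exchange 789.2; capital account: capital transfers received from emigrants 136.1, acquisition of foreign patents and trademarks (non-produced assets) 75.1.)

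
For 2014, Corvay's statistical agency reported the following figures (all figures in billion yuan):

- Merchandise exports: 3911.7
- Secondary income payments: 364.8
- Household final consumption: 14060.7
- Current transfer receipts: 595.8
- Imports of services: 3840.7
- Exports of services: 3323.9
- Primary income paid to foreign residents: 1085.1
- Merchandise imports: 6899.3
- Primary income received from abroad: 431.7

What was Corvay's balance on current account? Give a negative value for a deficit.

Goods balance = 3911.7 - 6899.3 = -2987.6
Services balance = 3323.9 - 3840.7 = -516.8
Trade balance (goods + services) = -2987.6 + (-516.8) = -3504.4
Net primary income = 431.7 - 1085.1 = -653.4
Net secondary income = 595.8 - 364.8 = 231.0
Current account = -3504.4 + (-653.4) + 231.0 = -3926.8

-3926.8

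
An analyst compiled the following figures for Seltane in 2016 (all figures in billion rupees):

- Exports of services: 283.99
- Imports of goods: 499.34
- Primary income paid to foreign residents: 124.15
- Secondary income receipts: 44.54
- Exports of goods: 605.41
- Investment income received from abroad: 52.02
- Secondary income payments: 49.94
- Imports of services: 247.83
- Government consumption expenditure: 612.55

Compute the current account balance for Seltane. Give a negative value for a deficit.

64.70

Goods balance = 605.41 - 499.34 = 106.07
Services balance = 283.99 - 247.83 = 36.16
Trade balance (goods + services) = 106.07 + 36.16 = 142.23
Net primary income = 52.02 - 124.15 = -72.13
Net secondary income = 44.54 - 49.94 = -5.40
Current account = 142.23 + (-72.13) + (-5.40) = 64.70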